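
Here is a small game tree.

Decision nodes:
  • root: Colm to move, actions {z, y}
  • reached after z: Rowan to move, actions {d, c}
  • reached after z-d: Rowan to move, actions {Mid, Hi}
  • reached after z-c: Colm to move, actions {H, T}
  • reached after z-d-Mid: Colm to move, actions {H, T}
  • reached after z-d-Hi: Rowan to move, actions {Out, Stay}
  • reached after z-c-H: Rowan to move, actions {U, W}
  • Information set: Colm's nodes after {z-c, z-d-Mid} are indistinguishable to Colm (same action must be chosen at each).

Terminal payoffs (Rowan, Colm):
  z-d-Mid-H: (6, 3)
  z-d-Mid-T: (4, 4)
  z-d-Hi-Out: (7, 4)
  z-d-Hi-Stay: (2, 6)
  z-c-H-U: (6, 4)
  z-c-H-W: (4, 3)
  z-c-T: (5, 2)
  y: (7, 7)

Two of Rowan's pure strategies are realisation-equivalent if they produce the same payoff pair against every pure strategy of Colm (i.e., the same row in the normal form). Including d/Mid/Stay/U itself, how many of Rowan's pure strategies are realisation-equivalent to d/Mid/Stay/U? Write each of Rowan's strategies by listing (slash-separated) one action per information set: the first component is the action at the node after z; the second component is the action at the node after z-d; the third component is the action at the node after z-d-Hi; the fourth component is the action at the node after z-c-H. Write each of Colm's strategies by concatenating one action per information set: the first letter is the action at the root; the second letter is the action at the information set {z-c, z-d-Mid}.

4

Row for d/Mid/Stay/U (columns zH, zT, yH, yT): (6,3) (4,4) (7,7) (7,7).
Under d/Mid/Stay/U, Rowan's choice at the node after z-d-Hi and at the node after z-c-H can never be reached regardless of what Colm does, so varying those choices leaves every outcome unchanged.
Holding the reachable choices fixed and varying the unreachable ones freely already gives 2 × 2 = 4 equivalent strategies.
No other strategy reproduces this row, so those 4 are the full class: d/Mid/Out/U, d/Mid/Out/W, d/Mid/Stay/U, d/Mid/Stay/W.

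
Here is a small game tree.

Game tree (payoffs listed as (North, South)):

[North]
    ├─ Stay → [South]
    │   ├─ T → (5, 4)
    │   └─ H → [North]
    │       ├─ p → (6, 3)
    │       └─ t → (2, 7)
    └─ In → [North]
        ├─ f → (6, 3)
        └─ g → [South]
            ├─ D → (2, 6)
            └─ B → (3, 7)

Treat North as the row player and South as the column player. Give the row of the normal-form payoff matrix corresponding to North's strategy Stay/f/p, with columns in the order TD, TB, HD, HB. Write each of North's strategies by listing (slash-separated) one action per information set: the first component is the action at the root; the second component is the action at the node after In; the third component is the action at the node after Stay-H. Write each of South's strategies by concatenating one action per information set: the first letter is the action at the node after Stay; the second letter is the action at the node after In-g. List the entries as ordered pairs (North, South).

vs TD: North plays Stay → South plays T at [Stay] → (5, 4)
vs TB: North plays Stay → South plays T at [Stay] → (5, 4)
vs HD: North plays Stay → South plays H at [Stay] → North plays p at [Stay-H] → (6, 3)
vs HB: North plays Stay → South plays H at [Stay] → North plays p at [Stay-H] → (6, 3)

(5,4) (5,4) (6,3) (6,3)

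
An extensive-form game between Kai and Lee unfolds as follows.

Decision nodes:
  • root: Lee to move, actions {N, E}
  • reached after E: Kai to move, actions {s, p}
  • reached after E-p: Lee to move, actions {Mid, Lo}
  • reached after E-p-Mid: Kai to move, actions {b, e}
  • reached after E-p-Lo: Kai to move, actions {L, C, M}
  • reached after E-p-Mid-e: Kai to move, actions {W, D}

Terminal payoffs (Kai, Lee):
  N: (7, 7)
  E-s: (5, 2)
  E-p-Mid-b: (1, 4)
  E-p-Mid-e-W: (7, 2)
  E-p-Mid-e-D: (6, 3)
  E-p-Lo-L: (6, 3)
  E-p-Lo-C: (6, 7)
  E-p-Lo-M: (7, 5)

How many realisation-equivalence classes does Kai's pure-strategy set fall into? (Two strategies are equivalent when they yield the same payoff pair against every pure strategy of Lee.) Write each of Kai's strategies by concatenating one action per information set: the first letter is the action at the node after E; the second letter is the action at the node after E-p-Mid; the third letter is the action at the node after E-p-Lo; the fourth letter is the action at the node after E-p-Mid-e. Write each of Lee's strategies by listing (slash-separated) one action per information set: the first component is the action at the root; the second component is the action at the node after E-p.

10

Kai has 24 pure strategies: sbLW, sbLD, sbCW, sbCD, sbMW, sbMD, seLW, seLD, seCW, seCD, seMW, seMD, pbLW, pbLD, pbCW, pbCD, pbMW, pbMD, peLW, peLD, peCW, peCD, peMW, peMD. Columns: N/Mid, N/Lo, E/Mid, E/Lo.
{sbLW, sbLD, sbCW, sbCD, sbMW, sbMD, seLW, seLD, seCW, seCD, seMW, seMD} → row (7,7) (7,7) (5,2) (5,2)
{pbLW, pbLD} → row (7,7) (7,7) (1,4) (6,3)
{pbCW, pbCD} → row (7,7) (7,7) (1,4) (6,7)
{pbMW, pbMD} → row (7,7) (7,7) (1,4) (7,5)
{peLW} → row (7,7) (7,7) (7,2) (6,3)
{peLD} → row (7,7) (7,7) (6,3) (6,3)
{peCW} → row (7,7) (7,7) (7,2) (6,7)
{peCD} → row (7,7) (7,7) (6,3) (6,7)
{peMW} → row (7,7) (7,7) (7,2) (7,5)
{peMD} → row (7,7) (7,7) (6,3) (7,5)
That's 10 distinct rows out of 24 strategies.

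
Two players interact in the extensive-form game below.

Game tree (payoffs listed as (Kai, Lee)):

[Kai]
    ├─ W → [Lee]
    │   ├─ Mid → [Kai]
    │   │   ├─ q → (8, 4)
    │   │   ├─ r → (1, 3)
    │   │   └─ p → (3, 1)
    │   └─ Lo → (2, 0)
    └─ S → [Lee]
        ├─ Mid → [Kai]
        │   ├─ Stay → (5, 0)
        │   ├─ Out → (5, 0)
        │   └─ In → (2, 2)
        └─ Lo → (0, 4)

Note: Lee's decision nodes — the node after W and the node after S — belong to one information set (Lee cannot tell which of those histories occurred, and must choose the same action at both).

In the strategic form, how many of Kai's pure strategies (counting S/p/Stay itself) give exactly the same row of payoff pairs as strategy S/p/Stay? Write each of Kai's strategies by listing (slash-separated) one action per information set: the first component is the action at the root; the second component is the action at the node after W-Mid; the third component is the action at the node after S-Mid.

6

Row for S/p/Stay (columns Mid, Lo): (5,0) (0,4).
Under S/p/Stay, Kai's choice at the node after W-Mid can never be reached regardless of what Lee does, so varying those choices leaves every outcome unchanged.
Holding the reachable choices fixed and varying the unreachable one freely already gives 3 equivalent strategies.
Checking the remaining rows, S/q/Out, S/r/Out, S/p/Out also happen to give the same payoffs in every column, bringing the total to 6: S/q/Stay, S/q/Out, S/r/Stay, S/r/Out, S/p/Stay, S/p/Out.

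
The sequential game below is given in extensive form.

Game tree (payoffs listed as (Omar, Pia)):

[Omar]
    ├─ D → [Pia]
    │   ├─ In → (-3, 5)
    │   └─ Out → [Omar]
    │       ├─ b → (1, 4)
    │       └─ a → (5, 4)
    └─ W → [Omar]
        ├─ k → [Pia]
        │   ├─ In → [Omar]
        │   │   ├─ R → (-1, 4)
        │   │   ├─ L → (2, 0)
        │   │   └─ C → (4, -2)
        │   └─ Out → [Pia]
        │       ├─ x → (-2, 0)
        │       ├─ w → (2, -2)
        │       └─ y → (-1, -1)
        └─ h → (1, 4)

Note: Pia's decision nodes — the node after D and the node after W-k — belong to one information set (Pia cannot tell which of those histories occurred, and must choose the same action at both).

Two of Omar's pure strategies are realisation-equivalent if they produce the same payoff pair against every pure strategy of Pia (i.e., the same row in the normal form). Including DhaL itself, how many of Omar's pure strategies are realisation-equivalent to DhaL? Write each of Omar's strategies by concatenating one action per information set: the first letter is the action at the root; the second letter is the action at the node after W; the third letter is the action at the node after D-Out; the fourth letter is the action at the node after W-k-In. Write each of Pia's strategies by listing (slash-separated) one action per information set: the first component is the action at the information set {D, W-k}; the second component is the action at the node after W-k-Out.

Row for DhaL (columns In/x, In/w, In/y, Out/x, Out/w, Out/y): (-3,5) (-3,5) (-3,5) (5,4) (5,4) (5,4).
Under DhaL, Omar's choice at the node after W and at the node after W-k-In can never be reached regardless of what Pia does, so varying those choices leaves every outcome unchanged.
Holding the reachable choices fixed and varying the unreachable ones freely already gives 2 × 3 = 6 equivalent strategies.
No other strategy reproduces this row, so those 6 are the full class: DkaR, DkaL, DkaC, DhaR, DhaL, DhaC.

6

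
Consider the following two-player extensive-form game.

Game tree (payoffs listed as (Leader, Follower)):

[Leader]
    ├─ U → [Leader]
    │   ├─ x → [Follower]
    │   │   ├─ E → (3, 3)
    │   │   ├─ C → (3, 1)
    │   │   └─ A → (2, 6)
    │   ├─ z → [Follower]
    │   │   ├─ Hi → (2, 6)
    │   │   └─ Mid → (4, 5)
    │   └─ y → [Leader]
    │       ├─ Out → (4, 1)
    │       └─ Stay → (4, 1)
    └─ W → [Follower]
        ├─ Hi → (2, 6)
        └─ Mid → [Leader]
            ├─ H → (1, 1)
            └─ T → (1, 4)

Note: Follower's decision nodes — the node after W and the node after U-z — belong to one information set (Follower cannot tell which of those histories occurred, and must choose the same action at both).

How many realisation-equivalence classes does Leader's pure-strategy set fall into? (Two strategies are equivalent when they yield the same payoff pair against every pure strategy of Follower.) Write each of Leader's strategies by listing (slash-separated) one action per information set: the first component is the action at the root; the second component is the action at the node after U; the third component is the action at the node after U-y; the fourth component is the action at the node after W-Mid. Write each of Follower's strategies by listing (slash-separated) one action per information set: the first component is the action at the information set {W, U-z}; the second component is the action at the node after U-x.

5

Leader has 24 pure strategies: U/x/Out/H, U/x/Out/T, U/x/Stay/H, U/x/Stay/T, U/z/Out/H, U/z/Out/T, U/z/Stay/H, U/z/Stay/T, U/y/Out/H, U/y/Out/T, U/y/Stay/H, U/y/Stay/T, W/x/Out/H, W/x/Out/T, W/x/Stay/H, W/x/Stay/T, W/z/Out/H, W/z/Out/T, W/z/Stay/H, W/z/Stay/T, W/y/Out/H, W/y/Out/T, W/y/Stay/H, W/y/Stay/T. Columns: Hi/E, Hi/C, Hi/A, Mid/E, Mid/C, Mid/A.
{U/x/Out/H, U/x/Out/T, U/x/Stay/H, U/x/Stay/T} → row (3,3) (3,1) (2,6) (3,3) (3,1) (2,6)
{U/z/Out/H, U/z/Out/T, U/z/Stay/H, U/z/Stay/T} → row (2,6) (2,6) (2,6) (4,5) (4,5) (4,5)
{U/y/Out/H, U/y/Out/T, U/y/Stay/H, U/y/Stay/T} → row (4,1) (4,1) (4,1) (4,1) (4,1) (4,1)
{W/x/Out/H, W/x/Stay/H, W/z/Out/H, W/z/Stay/H, W/y/Out/H, W/y/Stay/H} → row (2,6) (2,6) (2,6) (1,1) (1,1) (1,1)
{W/x/Out/T, W/x/Stay/T, W/z/Out/T, W/z/Stay/T, W/y/Out/T, W/y/Stay/T} → row (2,6) (2,6) (2,6) (1,4) (1,4) (1,4)
That's 5 distinct rows out of 24 strategies.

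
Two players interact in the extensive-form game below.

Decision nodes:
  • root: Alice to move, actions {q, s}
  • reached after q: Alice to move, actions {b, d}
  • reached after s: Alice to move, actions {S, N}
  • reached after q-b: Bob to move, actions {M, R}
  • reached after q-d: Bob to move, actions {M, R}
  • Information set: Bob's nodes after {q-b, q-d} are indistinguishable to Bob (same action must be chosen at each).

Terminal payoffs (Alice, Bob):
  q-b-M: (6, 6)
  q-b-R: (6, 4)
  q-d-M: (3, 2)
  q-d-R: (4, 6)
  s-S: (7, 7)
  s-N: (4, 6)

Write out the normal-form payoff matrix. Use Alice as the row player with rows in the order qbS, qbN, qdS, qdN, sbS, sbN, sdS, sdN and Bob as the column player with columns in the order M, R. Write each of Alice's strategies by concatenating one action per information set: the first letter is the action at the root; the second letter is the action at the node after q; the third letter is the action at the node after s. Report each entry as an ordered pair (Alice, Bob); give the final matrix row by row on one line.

Row qbS: M→(6,6), R→(6,4)
Row qbN: M→(6,6), R→(6,4)
Row qdS: M→(3,2), R→(4,6)
Row qdN: M→(3,2), R→(4,6)
Row sbS: M→(7,7), R→(7,7)
Row sbN: M→(4,6), R→(4,6)
Row sdS: M→(7,7), R→(7,7)
Row sdN: M→(4,6), R→(4,6)

qbS: (6,6) (6,4) | qbN: (6,6) (6,4) | qdS: (3,2) (4,6) | qdN: (3,2) (4,6) | sbS: (7,7) (7,7) | sbN: (4,6) (4,6) | sdS: (7,7) (7,7) | sdN: (4,6) (4,6)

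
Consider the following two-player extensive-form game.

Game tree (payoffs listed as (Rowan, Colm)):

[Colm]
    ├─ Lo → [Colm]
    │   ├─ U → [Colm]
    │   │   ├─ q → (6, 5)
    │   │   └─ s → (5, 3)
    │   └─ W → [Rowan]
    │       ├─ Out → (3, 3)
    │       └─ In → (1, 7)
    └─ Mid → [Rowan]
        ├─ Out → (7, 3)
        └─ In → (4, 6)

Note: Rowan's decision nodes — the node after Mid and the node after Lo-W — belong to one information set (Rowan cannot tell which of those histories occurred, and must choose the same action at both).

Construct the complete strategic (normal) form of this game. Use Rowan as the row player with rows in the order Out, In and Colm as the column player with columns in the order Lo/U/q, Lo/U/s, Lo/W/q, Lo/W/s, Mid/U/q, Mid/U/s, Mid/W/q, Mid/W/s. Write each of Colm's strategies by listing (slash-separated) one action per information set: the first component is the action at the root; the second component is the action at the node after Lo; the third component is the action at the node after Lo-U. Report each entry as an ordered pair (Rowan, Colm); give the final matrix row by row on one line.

Out: (6,5) (5,3) (3,3) (3,3) (7,3) (7,3) (7,3) (7,3) | In: (6,5) (5,3) (1,7) (1,7) (4,6) (4,6) (4,6) (4,6)

       Lo/U/q   Lo/U/s   Lo/W/q   Lo/W/s  Mid/U/q  Mid/U/s  Mid/W/q  Mid/W/s
 Out    (6,5)    (5,3)    (3,3)    (3,3)    (7,3)    (7,3)    (7,3)    (7,3)
  In    (6,5)    (5,3)    (1,7)    (1,7)    (4,6)    (4,6)    (4,6)    (4,6)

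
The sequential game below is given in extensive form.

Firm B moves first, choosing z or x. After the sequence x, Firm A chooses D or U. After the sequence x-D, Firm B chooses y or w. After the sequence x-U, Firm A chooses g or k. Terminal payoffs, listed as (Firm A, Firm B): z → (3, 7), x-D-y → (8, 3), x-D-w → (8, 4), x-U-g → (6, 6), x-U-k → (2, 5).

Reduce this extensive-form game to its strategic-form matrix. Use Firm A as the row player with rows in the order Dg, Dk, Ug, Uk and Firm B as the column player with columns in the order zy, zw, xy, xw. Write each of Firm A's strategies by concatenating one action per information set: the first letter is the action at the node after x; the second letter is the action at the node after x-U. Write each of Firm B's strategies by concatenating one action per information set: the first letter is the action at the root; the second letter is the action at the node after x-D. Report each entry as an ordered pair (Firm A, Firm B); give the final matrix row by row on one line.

           zy       zw       xy       xw
  Dg    (3,7)    (3,7)    (8,3)    (8,4)
  Dk    (3,7)    (3,7)    (8,3)    (8,4)
  Ug    (3,7)    (3,7)    (6,6)    (6,6)
  Uk    (3,7)    (3,7)    (2,5)    (2,5)

Dg: (3,7) (3,7) (8,3) (8,4) | Dk: (3,7) (3,7) (8,3) (8,4) | Ug: (3,7) (3,7) (6,6) (6,6) | Uk: (3,7) (3,7) (2,5) (2,5)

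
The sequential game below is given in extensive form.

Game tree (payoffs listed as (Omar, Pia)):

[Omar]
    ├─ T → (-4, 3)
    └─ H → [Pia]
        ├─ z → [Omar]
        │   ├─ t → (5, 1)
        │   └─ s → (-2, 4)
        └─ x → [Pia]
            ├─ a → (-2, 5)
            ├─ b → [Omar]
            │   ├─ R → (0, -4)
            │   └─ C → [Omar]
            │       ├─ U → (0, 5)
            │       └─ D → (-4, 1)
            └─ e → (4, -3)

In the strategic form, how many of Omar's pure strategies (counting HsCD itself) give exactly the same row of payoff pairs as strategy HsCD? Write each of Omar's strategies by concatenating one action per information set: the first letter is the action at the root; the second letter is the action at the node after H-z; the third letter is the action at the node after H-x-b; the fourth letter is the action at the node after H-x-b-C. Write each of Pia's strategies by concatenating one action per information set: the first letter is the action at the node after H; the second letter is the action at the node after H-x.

1

Row for HsCD (columns za, zb, ze, xa, xb, xe): (-2,4) (-2,4) (-2,4) (-2,5) (-4,1) (4,-3).
Every one of Omar's information sets is on the play path for some reply by Pia when Omar follows HsCD.
Changing the action at any of them therefore changes at least one column, so only HsCD itself gives this row.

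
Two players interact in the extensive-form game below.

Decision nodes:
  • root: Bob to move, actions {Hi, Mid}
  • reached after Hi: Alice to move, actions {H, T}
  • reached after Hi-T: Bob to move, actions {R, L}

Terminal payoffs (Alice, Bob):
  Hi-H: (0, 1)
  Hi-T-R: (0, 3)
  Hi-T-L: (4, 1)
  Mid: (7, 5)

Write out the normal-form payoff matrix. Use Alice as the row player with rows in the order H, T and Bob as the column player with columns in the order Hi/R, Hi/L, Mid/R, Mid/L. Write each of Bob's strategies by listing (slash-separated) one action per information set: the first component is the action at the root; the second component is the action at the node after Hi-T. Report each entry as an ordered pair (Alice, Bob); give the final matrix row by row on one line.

H: (0,1) (0,1) (7,5) (7,5) | T: (0,3) (4,1) (7,5) (7,5)

         Hi/R     Hi/L    Mid/R    Mid/L
   H    (0,1)    (0,1)    (7,5)    (7,5)
   T    (0,3)    (4,1)    (7,5)    (7,5)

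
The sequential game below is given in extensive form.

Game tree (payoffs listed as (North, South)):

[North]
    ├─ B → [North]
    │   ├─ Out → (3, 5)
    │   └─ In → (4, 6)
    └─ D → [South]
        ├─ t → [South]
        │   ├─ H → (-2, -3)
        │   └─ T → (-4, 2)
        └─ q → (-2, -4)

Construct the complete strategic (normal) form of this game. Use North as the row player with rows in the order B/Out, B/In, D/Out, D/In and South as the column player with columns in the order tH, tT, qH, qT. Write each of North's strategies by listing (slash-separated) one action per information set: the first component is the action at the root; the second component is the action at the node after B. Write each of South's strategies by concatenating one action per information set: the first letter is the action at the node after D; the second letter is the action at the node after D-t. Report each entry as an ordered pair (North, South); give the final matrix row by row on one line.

B/Out: (3,5) (3,5) (3,5) (3,5) | B/In: (4,6) (4,6) (4,6) (4,6) | D/Out: (-2,-3) (-4,2) (-2,-4) (-2,-4) | D/In: (-2,-3) (-4,2) (-2,-4) (-2,-4)

Row B/Out: tH→(3,5), tT→(3,5), qH→(3,5), qT→(3,5)
Row B/In: tH→(4,6), tT→(4,6), qH→(4,6), qT→(4,6)
Row D/Out: tH→(-2,-3), tT→(-4,2), qH→(-2,-4), qT→(-2,-4)
Row D/In: tH→(-2,-3), tT→(-4,2), qH→(-2,-4), qT→(-2,-4)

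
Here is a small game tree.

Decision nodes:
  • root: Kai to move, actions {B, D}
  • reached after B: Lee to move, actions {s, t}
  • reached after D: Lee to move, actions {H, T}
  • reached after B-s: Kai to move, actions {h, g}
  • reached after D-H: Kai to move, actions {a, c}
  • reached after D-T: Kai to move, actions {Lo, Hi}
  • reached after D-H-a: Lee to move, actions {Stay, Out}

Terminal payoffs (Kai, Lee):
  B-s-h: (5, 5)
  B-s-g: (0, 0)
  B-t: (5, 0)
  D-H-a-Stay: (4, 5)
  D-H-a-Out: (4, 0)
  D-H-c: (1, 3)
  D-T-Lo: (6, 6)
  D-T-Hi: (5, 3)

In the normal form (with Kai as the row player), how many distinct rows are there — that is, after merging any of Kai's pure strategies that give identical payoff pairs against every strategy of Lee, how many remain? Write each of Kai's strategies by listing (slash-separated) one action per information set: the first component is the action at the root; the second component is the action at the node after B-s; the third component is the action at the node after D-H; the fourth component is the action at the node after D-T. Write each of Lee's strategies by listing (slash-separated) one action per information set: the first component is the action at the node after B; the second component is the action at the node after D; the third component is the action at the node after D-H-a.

6

Kai has 16 pure strategies: B/h/a/Lo, B/h/a/Hi, B/h/c/Lo, B/h/c/Hi, B/g/a/Lo, B/g/a/Hi, B/g/c/Lo, B/g/c/Hi, D/h/a/Lo, D/h/a/Hi, D/h/c/Lo, D/h/c/Hi, D/g/a/Lo, D/g/a/Hi, D/g/c/Lo, D/g/c/Hi. Columns: s/H/Stay, s/H/Out, s/T/Stay, s/T/Out, t/H/Stay, t/H/Out, t/T/Stay, t/T/Out.
{B/h/a/Lo, B/h/a/Hi, B/h/c/Lo, B/h/c/Hi} → row (5,5) (5,5) (5,5) (5,5) (5,0) (5,0) (5,0) (5,0)
{B/g/a/Lo, B/g/a/Hi, B/g/c/Lo, B/g/c/Hi} → row (0,0) (0,0) (0,0) (0,0) (5,0) (5,0) (5,0) (5,0)
{D/h/a/Lo, D/g/a/Lo} → row (4,5) (4,0) (6,6) (6,6) (4,5) (4,0) (6,6) (6,6)
{D/h/a/Hi, D/g/a/Hi} → row (4,5) (4,0) (5,3) (5,3) (4,5) (4,0) (5,3) (5,3)
{D/h/c/Lo, D/g/c/Lo} → row (1,3) (1,3) (6,6) (6,6) (1,3) (1,3) (6,6) (6,6)
{D/h/c/Hi, D/g/c/Hi} → row (1,3) (1,3) (5,3) (5,3) (1,3) (1,3) (5,3) (5,3)
That's 6 distinct rows out of 16 strategies.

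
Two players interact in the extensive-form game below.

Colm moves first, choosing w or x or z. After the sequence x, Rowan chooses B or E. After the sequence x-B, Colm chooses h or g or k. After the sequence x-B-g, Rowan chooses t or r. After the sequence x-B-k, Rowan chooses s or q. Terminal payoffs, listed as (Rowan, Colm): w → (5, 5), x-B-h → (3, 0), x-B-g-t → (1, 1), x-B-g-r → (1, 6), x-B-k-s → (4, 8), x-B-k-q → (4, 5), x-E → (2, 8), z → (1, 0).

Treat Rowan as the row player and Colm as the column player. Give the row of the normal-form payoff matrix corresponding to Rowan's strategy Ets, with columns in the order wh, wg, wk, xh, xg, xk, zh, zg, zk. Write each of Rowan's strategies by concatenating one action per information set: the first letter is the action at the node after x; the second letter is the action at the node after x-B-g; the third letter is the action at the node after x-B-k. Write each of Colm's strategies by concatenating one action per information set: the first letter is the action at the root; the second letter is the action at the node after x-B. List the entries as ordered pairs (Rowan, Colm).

(5,5) (5,5) (5,5) (2,8) (2,8) (2,8) (1,0) (1,0) (1,0)

vs wh: Colm plays w → (5, 5)
vs wg: Colm plays w → (5, 5)
vs wk: Colm plays w → (5, 5)
vs xh: Colm plays x → Rowan plays E at [x] → (2, 8)
vs xg: Colm plays x → Rowan plays E at [x] → (2, 8)
vs xk: Colm plays x → Rowan plays E at [x] → (2, 8)
vs zh: Colm plays z → (1, 0)
vs zg: Colm plays z → (1, 0)
vs zk: Colm plays z → (1, 0)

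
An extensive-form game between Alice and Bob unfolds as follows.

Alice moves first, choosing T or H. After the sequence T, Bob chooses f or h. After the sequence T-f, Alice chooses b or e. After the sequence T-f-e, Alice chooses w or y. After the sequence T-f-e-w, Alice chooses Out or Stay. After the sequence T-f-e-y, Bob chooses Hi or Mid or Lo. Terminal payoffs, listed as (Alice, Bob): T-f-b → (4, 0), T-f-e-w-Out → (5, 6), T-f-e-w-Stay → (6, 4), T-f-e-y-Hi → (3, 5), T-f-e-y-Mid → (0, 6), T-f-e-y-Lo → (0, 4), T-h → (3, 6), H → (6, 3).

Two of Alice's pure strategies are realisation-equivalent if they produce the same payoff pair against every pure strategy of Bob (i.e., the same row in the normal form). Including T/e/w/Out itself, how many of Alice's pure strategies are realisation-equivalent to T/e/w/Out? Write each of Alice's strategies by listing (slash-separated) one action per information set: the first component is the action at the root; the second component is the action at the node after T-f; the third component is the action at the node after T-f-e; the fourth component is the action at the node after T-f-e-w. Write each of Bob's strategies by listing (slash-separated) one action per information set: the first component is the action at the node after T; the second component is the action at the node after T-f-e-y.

Row for T/e/w/Out (columns f/Hi, f/Mid, f/Lo, h/Hi, h/Mid, h/Lo): (5,6) (5,6) (5,6) (3,6) (3,6) (3,6).
Every one of Alice's information sets is on the play path for some reply by Bob when Alice follows T/e/w/Out.
Changing the action at any of them therefore changes at least one column, so only T/e/w/Out itself gives this row.

1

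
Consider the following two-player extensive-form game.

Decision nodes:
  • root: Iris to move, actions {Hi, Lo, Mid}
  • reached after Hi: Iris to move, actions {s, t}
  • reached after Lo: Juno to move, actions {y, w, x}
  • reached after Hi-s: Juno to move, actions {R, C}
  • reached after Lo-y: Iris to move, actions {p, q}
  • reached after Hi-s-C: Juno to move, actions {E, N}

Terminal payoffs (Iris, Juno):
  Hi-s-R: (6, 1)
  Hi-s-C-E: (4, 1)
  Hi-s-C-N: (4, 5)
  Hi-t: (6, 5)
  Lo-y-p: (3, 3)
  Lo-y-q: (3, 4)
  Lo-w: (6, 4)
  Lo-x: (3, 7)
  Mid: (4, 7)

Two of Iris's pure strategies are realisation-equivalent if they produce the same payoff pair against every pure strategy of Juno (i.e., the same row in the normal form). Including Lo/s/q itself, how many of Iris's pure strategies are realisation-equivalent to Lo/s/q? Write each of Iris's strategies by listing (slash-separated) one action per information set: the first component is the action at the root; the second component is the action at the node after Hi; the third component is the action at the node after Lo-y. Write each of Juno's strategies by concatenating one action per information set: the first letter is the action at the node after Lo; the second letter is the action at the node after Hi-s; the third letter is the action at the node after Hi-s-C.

Row for Lo/s/q (columns yRE, yRN, yCE, yCN, wRE, wRN, wCE, wCN, xRE, xRN, xCE, xCN): (3,4) (3,4) (3,4) (3,4) (6,4) (6,4) (6,4) (6,4) (3,7) (3,7) (3,7) (3,7).
Under Lo/s/q, Iris's choice at the node after Hi can never be reached regardless of what Juno does, so varying those choices leaves every outcome unchanged.
Holding the reachable choices fixed and varying the unreachable one freely already gives 2 equivalent strategies.
No other strategy reproduces this row, so those 2 are the full class: Lo/s/q, Lo/t/q.

2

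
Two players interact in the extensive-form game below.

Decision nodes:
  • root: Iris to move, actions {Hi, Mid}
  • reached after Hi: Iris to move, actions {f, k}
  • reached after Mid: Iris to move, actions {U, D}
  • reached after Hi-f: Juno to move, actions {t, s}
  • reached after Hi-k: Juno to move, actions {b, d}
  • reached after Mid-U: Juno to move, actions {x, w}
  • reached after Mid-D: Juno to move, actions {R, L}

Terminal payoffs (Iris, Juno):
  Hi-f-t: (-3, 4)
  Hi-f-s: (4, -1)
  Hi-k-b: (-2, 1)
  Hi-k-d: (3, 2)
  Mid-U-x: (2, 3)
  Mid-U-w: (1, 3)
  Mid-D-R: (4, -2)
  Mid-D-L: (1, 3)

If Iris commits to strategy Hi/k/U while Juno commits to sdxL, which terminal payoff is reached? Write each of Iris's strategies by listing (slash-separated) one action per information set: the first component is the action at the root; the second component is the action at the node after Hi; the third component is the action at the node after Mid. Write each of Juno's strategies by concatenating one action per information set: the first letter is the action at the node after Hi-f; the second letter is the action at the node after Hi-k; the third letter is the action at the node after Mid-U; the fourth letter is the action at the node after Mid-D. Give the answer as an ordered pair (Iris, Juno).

(3, 2)

Trace the play path from the root:
  Iris plays Hi
  Iris plays k at [Hi]
  Juno plays d at [Hi-k]
→ terminal payoff (3, 2).
(Iris's choice at the node after Mid is never reached on this path, so it doesn't affect the outcome.)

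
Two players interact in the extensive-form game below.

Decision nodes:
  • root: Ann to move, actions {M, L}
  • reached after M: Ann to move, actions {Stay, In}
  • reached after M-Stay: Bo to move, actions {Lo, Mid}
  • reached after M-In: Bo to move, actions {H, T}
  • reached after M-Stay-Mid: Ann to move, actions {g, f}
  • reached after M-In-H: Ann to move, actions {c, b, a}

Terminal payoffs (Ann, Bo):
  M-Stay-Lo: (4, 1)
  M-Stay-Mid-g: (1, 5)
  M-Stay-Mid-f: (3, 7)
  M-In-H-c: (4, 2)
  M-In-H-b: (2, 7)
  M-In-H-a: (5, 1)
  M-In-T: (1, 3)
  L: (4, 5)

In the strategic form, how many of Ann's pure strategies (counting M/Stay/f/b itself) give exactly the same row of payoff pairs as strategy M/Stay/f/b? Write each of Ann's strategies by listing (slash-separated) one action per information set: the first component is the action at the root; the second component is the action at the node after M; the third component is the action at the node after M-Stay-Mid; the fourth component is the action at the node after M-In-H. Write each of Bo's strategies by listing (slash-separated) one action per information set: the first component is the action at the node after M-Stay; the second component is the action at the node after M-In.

Row for M/Stay/f/b (columns Lo/H, Lo/T, Mid/H, Mid/T): (4,1) (4,1) (3,7) (3,7).
Under M/Stay/f/b, Ann's choice at the node after M-In-H can never be reached regardless of what Bo does, so varying those choices leaves every outcome unchanged.
Holding the reachable choices fixed and varying the unreachable one freely already gives 3 equivalent strategies.
No other strategy reproduces this row, so those 3 are the full class: M/Stay/f/c, M/Stay/f/b, M/Stay/f/a.

3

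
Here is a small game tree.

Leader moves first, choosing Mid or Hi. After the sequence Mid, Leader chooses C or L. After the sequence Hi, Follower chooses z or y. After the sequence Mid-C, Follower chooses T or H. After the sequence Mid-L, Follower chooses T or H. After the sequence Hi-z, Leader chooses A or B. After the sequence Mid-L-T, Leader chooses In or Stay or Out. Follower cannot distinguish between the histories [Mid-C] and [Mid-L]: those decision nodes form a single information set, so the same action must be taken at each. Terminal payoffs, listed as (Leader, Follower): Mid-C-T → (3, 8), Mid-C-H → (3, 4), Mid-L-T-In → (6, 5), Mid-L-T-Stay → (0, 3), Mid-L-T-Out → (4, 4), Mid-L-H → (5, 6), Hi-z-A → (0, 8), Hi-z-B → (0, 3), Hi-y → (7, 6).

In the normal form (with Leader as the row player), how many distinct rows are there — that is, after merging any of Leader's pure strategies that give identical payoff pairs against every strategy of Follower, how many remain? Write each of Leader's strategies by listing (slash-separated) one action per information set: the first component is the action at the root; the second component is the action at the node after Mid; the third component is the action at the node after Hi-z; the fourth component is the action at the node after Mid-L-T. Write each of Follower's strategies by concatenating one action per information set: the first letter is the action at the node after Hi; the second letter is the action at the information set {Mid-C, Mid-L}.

6

Leader has 24 pure strategies: Mid/C/A/In, Mid/C/A/Stay, Mid/C/A/Out, Mid/C/B/In, Mid/C/B/Stay, Mid/C/B/Out, Mid/L/A/In, Mid/L/A/Stay, Mid/L/A/Out, Mid/L/B/In, Mid/L/B/Stay, Mid/L/B/Out, Hi/C/A/In, Hi/C/A/Stay, Hi/C/A/Out, Hi/C/B/In, Hi/C/B/Stay, Hi/C/B/Out, Hi/L/A/In, Hi/L/A/Stay, Hi/L/A/Out, Hi/L/B/In, Hi/L/B/Stay, Hi/L/B/Out. Columns: zT, zH, yT, yH.
{Mid/C/A/In, Mid/C/A/Stay, Mid/C/A/Out, Mid/C/B/In, Mid/C/B/Stay, Mid/C/B/Out} → row (3,8) (3,4) (3,8) (3,4)
{Mid/L/A/In, Mid/L/B/In} → row (6,5) (5,6) (6,5) (5,6)
{Mid/L/A/Stay, Mid/L/B/Stay} → row (0,3) (5,6) (0,3) (5,6)
{Mid/L/A/Out, Mid/L/B/Out} → row (4,4) (5,6) (4,4) (5,6)
{Hi/C/A/In, Hi/C/A/Stay, Hi/C/A/Out, Hi/L/A/In, Hi/L/A/Stay, Hi/L/A/Out} → row (0,8) (0,8) (7,6) (7,6)
{Hi/C/B/In, Hi/C/B/Stay, Hi/C/B/Out, Hi/L/B/In, Hi/L/B/Stay, Hi/L/B/Out} → row (0,3) (0,3) (7,6) (7,6)
That's 6 distinct rows out of 24 strategies.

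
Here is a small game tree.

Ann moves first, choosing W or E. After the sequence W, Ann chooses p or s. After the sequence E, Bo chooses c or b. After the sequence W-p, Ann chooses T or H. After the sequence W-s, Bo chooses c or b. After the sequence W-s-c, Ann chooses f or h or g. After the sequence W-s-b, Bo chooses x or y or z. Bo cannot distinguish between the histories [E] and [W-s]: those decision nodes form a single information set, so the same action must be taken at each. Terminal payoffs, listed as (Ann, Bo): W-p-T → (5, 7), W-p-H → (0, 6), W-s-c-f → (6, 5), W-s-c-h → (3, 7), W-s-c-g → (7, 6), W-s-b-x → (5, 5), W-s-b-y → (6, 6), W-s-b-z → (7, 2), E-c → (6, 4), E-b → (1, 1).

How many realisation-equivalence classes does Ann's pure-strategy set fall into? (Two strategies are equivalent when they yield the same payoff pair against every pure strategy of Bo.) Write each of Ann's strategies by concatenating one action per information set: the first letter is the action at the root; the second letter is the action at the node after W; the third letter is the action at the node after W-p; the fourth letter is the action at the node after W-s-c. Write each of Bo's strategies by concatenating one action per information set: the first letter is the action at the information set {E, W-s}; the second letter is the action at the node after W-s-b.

6

Ann has 24 pure strategies: WpTf, WpTh, WpTg, WpHf, WpHh, WpHg, WsTf, WsTh, WsTg, WsHf, WsHh, WsHg, EpTf, EpTh, EpTg, EpHf, EpHh, EpHg, EsTf, EsTh, EsTg, EsHf, EsHh, EsHg. Columns: cx, cy, cz, bx, by, bz.
{WpTf, WpTh, WpTg} → row (5,7) (5,7) (5,7) (5,7) (5,7) (5,7)
{WpHf, WpHh, WpHg} → row (0,6) (0,6) (0,6) (0,6) (0,6) (0,6)
{WsTf, WsHf} → row (6,5) (6,5) (6,5) (5,5) (6,6) (7,2)
{WsTh, WsHh} → row (3,7) (3,7) (3,7) (5,5) (6,6) (7,2)
{WsTg, WsHg} → row (7,6) (7,6) (7,6) (5,5) (6,6) (7,2)
{EpTf, EpTh, EpTg, EpHf, EpHh, EpHg, EsTf, EsTh, EsTg, EsHf, EsHh, EsHg} → row (6,4) (6,4) (6,4) (1,1) (1,1) (1,1)
That's 6 distinct rows out of 24 strategies.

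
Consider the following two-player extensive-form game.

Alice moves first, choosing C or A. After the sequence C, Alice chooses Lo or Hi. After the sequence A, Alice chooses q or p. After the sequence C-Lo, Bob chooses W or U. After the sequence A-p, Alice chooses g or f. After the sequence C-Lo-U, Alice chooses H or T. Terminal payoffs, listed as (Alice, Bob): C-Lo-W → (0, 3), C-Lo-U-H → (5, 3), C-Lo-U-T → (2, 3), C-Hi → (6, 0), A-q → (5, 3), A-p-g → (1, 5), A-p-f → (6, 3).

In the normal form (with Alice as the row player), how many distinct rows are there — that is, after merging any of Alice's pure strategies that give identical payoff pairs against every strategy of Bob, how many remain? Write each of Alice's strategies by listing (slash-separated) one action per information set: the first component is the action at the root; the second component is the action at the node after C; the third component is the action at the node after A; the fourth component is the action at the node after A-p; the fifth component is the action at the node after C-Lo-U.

Alice has 32 pure strategies: C/Lo/q/g/H, C/Lo/q/g/T, C/Lo/q/f/H, C/Lo/q/f/T, C/Lo/p/g/H, C/Lo/p/g/T, C/Lo/p/f/H, C/Lo/p/f/T, C/Hi/q/g/H, C/Hi/q/g/T, C/Hi/q/f/H, C/Hi/q/f/T, C/Hi/p/g/H, C/Hi/p/g/T, C/Hi/p/f/H, C/Hi/p/f/T, A/Lo/q/g/H, A/Lo/q/g/T, A/Lo/q/f/H, A/Lo/q/f/T, A/Lo/p/g/H, A/Lo/p/g/T, A/Lo/p/f/H, A/Lo/p/f/T, A/Hi/q/g/H, A/Hi/q/g/T, A/Hi/q/f/H, A/Hi/q/f/T, A/Hi/p/g/H, A/Hi/p/g/T, A/Hi/p/f/H, A/Hi/p/f/T. Columns: W, U.
{C/Lo/q/g/H, C/Lo/q/f/H, C/Lo/p/g/H, C/Lo/p/f/H} → row (0,3) (5,3)
{C/Lo/q/g/T, C/Lo/q/f/T, C/Lo/p/g/T, C/Lo/p/f/T} → row (0,3) (2,3)
{C/Hi/q/g/H, C/Hi/q/g/T, C/Hi/q/f/H, C/Hi/q/f/T, C/Hi/p/g/H, C/Hi/p/g/T, C/Hi/p/f/H, C/Hi/p/f/T} → row (6,0) (6,0)
{A/Lo/q/g/H, A/Lo/q/g/T, A/Lo/q/f/H, A/Lo/q/f/T, A/Hi/q/g/H, A/Hi/q/g/T, A/Hi/q/f/H, A/Hi/q/f/T} → row (5,3) (5,3)
{A/Lo/p/g/H, A/Lo/p/g/T, A/Hi/p/g/H, A/Hi/p/g/T} → row (1,5) (1,5)
{A/Lo/p/f/H, A/Lo/p/f/T, A/Hi/p/f/H, A/Hi/p/f/T} → row (6,3) (6,3)
That's 6 distinct rows out of 32 strategies.

6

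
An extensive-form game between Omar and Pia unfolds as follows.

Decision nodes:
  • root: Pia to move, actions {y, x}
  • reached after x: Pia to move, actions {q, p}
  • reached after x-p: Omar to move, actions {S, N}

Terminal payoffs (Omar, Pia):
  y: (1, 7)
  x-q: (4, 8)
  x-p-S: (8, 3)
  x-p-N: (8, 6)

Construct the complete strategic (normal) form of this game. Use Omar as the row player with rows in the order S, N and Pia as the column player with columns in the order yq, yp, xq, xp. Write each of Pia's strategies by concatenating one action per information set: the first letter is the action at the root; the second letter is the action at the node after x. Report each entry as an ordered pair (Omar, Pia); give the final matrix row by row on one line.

S: (1,7) (1,7) (4,8) (8,3) | N: (1,7) (1,7) (4,8) (8,6)

           yq       yp       xq       xp
   S    (1,7)    (1,7)    (4,8)    (8,3)
   N    (1,7)    (1,7)    (4,8)    (8,6)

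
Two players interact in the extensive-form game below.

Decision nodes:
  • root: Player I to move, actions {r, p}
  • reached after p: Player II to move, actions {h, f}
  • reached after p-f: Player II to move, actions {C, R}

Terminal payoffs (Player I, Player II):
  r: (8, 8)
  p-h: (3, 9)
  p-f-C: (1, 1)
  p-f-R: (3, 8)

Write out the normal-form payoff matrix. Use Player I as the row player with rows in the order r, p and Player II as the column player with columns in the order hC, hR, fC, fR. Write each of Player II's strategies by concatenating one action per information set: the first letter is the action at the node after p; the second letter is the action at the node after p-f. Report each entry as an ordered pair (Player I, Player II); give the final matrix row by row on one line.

r: (8,8) (8,8) (8,8) (8,8) | p: (3,9) (3,9) (1,1) (3,8)

           hC       hR       fC       fR
   r    (8,8)    (8,8)    (8,8)    (8,8)
   p    (3,9)    (3,9)    (1,1)    (3,8)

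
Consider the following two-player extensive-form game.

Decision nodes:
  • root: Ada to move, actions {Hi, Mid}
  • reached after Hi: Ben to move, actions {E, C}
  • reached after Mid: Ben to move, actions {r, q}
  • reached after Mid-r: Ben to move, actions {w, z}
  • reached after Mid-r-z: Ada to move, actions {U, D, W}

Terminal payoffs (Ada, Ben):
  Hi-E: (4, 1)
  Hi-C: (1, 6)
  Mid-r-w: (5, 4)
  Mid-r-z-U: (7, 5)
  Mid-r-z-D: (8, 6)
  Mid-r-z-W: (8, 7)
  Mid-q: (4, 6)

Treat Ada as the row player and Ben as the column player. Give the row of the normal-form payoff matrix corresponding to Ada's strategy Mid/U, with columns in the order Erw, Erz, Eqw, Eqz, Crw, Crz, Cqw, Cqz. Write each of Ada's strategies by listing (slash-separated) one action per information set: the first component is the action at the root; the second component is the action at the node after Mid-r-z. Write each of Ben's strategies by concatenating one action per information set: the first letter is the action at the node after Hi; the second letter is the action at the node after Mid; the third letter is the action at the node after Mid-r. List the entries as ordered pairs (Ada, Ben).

vs Erw: Ada plays Mid → Ben plays r at [Mid] → Ben plays w at [Mid-r] → (5, 4)
vs Erz: Ada plays Mid → Ben plays r at [Mid] → Ben plays z at [Mid-r] → Ada plays U at [Mid-r-z] → (7, 5)
vs Eqw: Ada plays Mid → Ben plays q at [Mid] → (4, 6)
vs Eqz: Ada plays Mid → Ben plays q at [Mid] → (4, 6)
vs Crw: Ada plays Mid → Ben plays r at [Mid] → Ben plays w at [Mid-r] → (5, 4)
vs Crz: Ada plays Mid → Ben plays r at [Mid] → Ben plays z at [Mid-r] → Ada plays U at [Mid-r-z] → (7, 5)
vs Cqw: Ada plays Mid → Ben plays q at [Mid] → (4, 6)
vs Cqz: Ada plays Mid → Ben plays q at [Mid] → (4, 6)

(5,4) (7,5) (4,6) (4,6) (5,4) (7,5) (4,6) (4,6)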